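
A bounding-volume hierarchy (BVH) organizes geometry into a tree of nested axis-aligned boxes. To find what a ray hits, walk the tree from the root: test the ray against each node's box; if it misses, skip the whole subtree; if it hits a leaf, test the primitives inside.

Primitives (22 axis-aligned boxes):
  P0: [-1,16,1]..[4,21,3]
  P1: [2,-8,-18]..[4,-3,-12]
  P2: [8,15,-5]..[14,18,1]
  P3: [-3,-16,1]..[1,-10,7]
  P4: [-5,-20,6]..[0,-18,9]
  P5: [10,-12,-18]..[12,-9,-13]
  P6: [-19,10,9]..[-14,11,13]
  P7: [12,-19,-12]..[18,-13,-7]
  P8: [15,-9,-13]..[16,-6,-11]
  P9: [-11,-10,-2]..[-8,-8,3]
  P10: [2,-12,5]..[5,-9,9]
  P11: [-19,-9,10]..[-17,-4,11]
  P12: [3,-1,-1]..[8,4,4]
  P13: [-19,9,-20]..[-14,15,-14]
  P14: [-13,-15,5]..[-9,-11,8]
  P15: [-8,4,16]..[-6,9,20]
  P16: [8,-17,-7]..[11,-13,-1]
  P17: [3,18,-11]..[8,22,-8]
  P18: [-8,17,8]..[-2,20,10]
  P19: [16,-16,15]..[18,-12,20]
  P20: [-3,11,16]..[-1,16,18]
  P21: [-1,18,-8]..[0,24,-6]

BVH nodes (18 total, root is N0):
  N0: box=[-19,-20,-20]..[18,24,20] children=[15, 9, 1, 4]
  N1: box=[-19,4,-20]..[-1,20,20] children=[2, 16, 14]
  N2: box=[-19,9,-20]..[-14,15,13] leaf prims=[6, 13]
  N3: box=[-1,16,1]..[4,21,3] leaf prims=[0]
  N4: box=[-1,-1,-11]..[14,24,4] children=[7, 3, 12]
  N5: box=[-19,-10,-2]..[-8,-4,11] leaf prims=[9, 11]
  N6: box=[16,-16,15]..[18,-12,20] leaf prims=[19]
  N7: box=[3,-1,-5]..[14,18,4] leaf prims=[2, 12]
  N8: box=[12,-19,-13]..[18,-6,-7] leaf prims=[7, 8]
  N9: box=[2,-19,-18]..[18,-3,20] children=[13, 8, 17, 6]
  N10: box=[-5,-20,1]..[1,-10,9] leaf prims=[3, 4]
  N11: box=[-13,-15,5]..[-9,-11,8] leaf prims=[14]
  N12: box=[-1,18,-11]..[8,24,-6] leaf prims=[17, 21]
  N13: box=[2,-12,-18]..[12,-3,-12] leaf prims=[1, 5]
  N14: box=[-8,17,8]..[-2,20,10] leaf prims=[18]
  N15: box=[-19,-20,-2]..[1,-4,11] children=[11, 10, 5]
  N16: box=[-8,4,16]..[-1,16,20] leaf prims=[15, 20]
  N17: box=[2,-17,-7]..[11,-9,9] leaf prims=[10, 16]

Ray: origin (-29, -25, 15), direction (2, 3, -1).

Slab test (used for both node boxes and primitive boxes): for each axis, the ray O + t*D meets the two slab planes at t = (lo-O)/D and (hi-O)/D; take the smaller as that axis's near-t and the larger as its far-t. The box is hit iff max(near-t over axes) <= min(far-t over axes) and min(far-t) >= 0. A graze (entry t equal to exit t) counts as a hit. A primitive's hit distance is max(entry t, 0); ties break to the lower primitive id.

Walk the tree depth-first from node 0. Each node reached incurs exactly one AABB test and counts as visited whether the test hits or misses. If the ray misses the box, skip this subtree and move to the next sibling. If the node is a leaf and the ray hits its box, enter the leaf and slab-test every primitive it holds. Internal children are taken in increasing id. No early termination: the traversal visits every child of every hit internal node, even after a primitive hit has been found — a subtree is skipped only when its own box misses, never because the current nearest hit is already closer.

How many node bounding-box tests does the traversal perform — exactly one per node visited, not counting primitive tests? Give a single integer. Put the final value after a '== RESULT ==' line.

Traverse from the root:
N0 x:[5,47/2] y:[5/3,49/3] z:[-5,35] -> hit [5,49/3], descend [1, 4, 9, 15]
  N1 x:[5,14] y:[29/3,15] z:[-5,35] -> hit [29/3,14], descend [2, 14, 16]
    N2 x:[5,15/2] y:[34/3,40/3] z:[2,35] -> miss, prune
    N14 x:[21/2,27/2] y:[14,15] z:[5,7] -> miss, prune
    N16 x:[21/2,14] y:[29/3,41/3] z:[-5,-1] -> miss, prune
  N4 x:[14,43/2] y:[8,49/3] z:[11,26] -> hit [14,49/3], descend [3, 7, 12]
    N3 x:[14,33/2] y:[41/3,46/3] z:[12,14] -> hit [14,14] leaf, test {P0@t=14}
    N7 x:[16,43/2] y:[8,43/3] z:[11,20] -> miss, prune
    N12 x:[14,37/2] y:[43/3,49/3] z:[21,26] -> miss, prune
  N9 x:[31/2,47/2] y:[2,22/3] z:[-5,33] -> miss, prune
  N15 x:[5,15] y:[5/3,7] z:[4,17] -> hit [5,7], descend [5, 10, 11]
    N5 x:[5,21/2] y:[5,7] z:[4,17] -> hit [5,7] leaf, test {P9(miss), P11(miss)}
    N10 x:[12,15] y:[5/3,5] z:[6,14] -> miss, prune
    N11 x:[8,10] y:[10/3,14/3] z:[7,10] -> miss, prune

Summary -> nodes [0, 1, 2, 14, 16, 4, 3, 7, 12, 9, 15, 5, 10, 11]; box-tests=14; leaf-entries=2; first=P0

== RESULT ==
14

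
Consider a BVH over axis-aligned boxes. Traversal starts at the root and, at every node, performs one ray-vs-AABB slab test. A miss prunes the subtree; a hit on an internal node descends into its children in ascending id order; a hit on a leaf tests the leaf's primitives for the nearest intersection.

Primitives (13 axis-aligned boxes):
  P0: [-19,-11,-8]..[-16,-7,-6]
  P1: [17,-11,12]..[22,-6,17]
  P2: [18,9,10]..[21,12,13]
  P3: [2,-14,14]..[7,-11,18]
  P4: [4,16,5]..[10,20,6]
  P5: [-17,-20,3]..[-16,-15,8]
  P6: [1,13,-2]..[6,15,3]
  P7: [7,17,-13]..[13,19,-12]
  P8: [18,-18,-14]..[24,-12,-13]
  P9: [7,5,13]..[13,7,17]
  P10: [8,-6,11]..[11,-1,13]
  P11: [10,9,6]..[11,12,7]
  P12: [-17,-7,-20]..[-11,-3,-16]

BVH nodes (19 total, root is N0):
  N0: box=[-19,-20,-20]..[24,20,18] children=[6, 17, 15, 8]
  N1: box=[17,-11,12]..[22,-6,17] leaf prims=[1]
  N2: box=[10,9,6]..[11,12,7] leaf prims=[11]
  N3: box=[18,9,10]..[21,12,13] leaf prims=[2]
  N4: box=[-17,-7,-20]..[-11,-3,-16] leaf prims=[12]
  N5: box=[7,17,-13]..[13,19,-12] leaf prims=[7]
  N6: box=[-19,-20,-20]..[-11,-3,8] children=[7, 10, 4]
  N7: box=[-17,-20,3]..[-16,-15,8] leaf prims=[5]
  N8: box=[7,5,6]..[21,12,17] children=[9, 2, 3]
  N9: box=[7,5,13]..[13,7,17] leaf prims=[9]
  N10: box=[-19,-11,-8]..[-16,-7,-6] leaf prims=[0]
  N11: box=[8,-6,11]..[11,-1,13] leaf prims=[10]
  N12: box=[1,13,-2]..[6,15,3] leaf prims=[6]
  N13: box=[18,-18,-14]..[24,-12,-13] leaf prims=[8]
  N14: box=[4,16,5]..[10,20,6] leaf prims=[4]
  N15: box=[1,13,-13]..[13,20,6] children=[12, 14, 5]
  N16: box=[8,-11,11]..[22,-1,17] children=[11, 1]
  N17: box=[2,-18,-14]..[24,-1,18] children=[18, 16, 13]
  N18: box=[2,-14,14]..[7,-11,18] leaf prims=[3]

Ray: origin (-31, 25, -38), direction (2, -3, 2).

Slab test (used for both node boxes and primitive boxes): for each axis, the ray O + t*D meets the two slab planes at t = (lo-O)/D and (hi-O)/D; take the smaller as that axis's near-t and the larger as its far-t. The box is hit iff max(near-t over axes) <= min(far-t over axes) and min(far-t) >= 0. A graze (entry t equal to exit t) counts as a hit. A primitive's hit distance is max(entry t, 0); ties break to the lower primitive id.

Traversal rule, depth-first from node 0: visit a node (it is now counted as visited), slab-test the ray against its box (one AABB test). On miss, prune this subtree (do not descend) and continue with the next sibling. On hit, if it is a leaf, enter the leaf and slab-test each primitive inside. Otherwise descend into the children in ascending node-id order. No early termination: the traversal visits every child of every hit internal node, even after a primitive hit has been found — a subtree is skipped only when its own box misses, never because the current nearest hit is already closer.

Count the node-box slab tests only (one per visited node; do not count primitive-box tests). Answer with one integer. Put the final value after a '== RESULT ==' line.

Traverse from the root:
N0 x:[6,55/2] y:[5/3,15] z:[9,28] -> hit [9,15], descend [6, 8, 15, 17]
  N6 x:[6,10] y:[28/3,15] z:[9,23] -> hit [28/3,10], descend [4, 7, 10]
    N4 x:[7,10] y:[28/3,32/3] z:[9,11] -> hit [28/3,10] leaf, test {P12@t=28/3}
    N7 x:[7,15/2] y:[40/3,15] z:[41/2,23] -> miss, prune
    N10 x:[6,15/2] y:[32/3,12] z:[15,16] -> miss, prune
  N8 x:[19,26] y:[13/3,20/3] z:[22,55/2] -> miss, prune
  N15 x:[16,22] y:[5/3,4] z:[25/2,22] -> miss, prune
  N17 x:[33/2,55/2] y:[26/3,43/3] z:[12,28] -> miss, prune

Summary -> nodes [0, 6, 4, 7, 10, 8, 15, 17]; box-tests=8; leaf-entries=1; first=P12

== RESULT ==
8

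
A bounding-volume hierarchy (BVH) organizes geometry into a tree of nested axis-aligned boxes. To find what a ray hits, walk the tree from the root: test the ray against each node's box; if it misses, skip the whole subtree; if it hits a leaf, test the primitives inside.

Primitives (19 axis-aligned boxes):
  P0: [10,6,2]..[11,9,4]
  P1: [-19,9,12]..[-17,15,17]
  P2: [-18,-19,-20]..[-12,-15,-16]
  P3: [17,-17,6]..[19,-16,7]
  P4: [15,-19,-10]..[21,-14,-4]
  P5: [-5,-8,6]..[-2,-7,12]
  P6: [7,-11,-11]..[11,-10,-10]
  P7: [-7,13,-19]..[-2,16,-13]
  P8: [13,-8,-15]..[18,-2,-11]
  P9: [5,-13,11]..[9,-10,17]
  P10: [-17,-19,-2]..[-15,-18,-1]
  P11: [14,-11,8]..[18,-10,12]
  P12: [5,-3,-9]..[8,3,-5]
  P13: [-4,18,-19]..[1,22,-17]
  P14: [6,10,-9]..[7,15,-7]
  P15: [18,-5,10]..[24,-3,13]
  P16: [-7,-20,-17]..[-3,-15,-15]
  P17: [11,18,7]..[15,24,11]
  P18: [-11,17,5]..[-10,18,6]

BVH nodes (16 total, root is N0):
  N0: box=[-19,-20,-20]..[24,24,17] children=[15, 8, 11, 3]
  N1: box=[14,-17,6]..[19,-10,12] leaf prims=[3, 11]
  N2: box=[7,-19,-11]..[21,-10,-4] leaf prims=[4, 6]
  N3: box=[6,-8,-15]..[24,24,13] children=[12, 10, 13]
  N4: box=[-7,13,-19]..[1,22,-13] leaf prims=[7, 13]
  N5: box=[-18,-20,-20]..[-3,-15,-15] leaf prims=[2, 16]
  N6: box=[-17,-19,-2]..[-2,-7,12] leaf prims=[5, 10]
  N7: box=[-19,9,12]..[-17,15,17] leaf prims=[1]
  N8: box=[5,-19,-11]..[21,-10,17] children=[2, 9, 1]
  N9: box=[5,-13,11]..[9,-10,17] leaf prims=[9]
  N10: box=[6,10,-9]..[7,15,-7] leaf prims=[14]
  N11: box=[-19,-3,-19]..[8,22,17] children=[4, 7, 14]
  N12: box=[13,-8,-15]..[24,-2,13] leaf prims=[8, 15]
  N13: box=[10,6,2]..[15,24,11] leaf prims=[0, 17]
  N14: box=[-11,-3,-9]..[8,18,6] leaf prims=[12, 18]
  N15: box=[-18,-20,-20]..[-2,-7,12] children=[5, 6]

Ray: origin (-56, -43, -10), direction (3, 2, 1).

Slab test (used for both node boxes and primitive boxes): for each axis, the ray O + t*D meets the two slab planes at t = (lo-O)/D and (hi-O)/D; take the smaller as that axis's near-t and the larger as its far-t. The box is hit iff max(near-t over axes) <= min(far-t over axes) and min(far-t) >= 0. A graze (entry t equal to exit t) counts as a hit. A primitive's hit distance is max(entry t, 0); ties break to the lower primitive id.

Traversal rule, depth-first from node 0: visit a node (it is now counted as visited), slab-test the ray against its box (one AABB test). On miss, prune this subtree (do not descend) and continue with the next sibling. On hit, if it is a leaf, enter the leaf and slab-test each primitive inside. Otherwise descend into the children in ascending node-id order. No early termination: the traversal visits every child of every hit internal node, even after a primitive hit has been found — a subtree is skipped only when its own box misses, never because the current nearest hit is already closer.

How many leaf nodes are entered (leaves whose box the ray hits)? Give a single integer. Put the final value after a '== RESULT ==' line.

Traverse from the root:
N0 x:[37/3,80/3] y:[23/2,67/2] z:[-10,27] -> hit [37/3,80/3], descend [3, 8, 11, 15]
  N3 x:[62/3,80/3] y:[35/2,67/2] z:[-5,23] -> hit [62/3,23], descend [10, 12, 13]
    N10 x:[62/3,21] y:[53/2,29] z:[1,3] -> miss, prune
    N12 x:[23,80/3] y:[35/2,41/2] z:[-5,23] -> miss, prune
    N13 x:[22,71/3] y:[49/2,67/2] z:[12,21] -> miss, prune
  N8 x:[61/3,77/3] y:[12,33/2] z:[-1,27] -> miss, prune
  N11 x:[37/3,64/3] y:[20,65/2] z:[-9,27] -> hit [20,64/3], descend [4, 7, 14]
    N4 x:[49/3,19] y:[28,65/2] z:[-9,-3] -> miss, prune
    N7 x:[37/3,13] y:[26,29] z:[22,27] -> miss, prune
    N14 x:[15,64/3] y:[20,61/2] z:[1,16] -> miss, prune
  N15 x:[38/3,18] y:[23/2,18] z:[-10,22] -> hit [38/3,18], descend [5, 6]
    N5 x:[38/3,53/3] y:[23/2,14] z:[-10,-5] -> miss, prune
    N6 x:[13,18] y:[12,18] z:[8,22] -> hit [13,18] leaf, test {P5@t=35/2, P10(miss)}

Summary -> nodes [0, 3, 10, 12, 13, 8, 11, 4, 7, 14, 15, 5, 6]; box-tests=13; leaf-entries=1; first=P5

== RESULT ==
1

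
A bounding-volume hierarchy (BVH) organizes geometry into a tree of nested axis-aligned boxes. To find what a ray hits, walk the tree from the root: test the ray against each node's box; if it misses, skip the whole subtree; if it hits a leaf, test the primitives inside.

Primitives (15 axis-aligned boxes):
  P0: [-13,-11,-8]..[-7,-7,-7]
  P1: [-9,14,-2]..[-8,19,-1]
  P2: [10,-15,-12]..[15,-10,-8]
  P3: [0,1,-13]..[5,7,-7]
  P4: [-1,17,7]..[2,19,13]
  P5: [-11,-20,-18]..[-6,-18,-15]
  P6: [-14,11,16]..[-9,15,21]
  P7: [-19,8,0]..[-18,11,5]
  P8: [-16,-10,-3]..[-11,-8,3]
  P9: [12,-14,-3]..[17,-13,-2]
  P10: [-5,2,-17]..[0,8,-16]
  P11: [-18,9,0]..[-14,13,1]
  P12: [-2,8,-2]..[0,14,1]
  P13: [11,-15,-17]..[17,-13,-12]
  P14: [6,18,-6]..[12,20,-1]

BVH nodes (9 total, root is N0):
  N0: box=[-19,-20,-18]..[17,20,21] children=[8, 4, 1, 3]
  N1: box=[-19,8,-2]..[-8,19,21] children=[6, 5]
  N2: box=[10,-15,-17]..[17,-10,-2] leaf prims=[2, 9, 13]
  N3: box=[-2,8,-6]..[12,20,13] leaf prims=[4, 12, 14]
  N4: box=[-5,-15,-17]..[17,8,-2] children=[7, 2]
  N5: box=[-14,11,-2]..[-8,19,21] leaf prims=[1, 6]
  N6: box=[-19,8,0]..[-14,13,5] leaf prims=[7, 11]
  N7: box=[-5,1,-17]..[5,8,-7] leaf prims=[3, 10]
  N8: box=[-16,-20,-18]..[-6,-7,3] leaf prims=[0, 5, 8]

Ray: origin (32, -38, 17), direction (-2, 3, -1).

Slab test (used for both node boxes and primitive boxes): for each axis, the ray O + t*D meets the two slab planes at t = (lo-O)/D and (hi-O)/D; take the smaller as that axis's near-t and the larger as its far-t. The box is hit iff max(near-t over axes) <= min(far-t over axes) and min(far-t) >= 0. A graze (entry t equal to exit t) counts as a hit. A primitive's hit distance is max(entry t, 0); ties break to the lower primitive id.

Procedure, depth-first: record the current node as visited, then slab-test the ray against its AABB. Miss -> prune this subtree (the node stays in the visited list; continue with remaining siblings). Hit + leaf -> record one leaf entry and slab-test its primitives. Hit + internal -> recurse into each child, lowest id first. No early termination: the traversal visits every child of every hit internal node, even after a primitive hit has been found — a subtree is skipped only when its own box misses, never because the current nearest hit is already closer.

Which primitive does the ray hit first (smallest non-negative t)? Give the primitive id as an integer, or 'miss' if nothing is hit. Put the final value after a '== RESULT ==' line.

Walk:
N0 x:[15/2,51/2] y:[6,58/3] z:[-4,35] -> hit [15/2,58/3], descend [1, 3, 4, 8]
  N1 x:[20,51/2] y:[46/3,19] z:[-4,19] -> miss, prune
  N3 x:[10,17] y:[46/3,58/3] z:[4,23] -> hit [46/3,17] leaf, test {P4(miss), P12@t=16, P14(miss)}
  N4 x:[15/2,37/2] y:[23/3,46/3] z:[19,34] -> miss, prune
  N8 x:[19,24] y:[6,31/3] z:[14,35] -> miss, prune

order=[0, 1, 3, 4, 8]  |boxes|=5  |leaves|=1  hit=P12

== RESULT ==
12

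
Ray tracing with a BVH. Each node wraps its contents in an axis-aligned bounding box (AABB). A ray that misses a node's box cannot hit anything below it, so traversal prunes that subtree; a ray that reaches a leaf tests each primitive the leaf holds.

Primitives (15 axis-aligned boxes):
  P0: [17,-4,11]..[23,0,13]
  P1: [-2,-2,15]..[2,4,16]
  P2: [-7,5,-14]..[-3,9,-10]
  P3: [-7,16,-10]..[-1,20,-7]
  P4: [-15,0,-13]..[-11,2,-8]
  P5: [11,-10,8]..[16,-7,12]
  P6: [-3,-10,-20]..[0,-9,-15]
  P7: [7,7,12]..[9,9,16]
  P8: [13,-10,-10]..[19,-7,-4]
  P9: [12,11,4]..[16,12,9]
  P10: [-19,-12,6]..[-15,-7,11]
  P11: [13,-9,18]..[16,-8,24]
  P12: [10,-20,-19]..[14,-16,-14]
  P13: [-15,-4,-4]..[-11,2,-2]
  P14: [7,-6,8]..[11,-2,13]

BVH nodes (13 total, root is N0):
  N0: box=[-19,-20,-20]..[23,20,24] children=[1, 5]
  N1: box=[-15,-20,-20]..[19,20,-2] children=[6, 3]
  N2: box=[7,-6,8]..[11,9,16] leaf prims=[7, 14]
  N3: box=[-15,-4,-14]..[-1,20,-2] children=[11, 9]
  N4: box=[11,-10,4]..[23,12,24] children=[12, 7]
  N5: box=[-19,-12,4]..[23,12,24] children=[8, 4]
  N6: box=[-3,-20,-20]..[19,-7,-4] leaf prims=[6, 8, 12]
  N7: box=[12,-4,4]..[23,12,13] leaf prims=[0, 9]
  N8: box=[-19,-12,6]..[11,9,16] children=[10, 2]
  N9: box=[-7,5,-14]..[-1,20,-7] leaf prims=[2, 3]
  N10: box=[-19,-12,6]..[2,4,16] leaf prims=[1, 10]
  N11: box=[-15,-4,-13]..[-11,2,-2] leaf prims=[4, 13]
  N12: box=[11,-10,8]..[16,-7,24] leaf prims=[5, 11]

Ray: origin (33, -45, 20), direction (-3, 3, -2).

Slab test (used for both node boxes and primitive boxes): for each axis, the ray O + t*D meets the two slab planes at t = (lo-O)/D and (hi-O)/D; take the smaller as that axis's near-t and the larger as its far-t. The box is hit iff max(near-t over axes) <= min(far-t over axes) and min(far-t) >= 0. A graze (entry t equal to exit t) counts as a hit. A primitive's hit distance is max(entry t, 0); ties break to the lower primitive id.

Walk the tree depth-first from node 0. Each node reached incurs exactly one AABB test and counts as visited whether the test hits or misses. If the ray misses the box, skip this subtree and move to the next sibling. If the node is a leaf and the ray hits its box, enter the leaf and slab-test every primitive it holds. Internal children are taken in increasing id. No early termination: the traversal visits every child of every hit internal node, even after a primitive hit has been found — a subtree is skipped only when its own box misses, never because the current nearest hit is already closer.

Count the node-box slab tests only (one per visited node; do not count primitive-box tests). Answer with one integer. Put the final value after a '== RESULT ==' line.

Trace the traversal:
N0 x:[10/3,52/3] y:[25/3,65/3] z:[-2,20] -> hit [25/3,52/3], descend [1, 5]
  N1 x:[14/3,16] y:[25/3,65/3] z:[11,20] -> hit [11,16], descend [3, 6]
    N3 x:[34/3,16] y:[41/3,65/3] z:[11,17] -> hit [41/3,16], descend [9, 11]
      N9 x:[34/3,40/3] y:[50/3,65/3] z:[27/2,17] -> miss, prune
      N11 x:[44/3,16] y:[41/3,47/3] z:[11,33/2] -> hit [44/3,47/3] leaf, test {P4@t=15, P13(miss)}
    N6 x:[14/3,12] y:[25/3,38/3] z:[12,20] -> hit [12,12] leaf, test {P6(miss), P8(miss), P12(miss)}
  N5 x:[10/3,52/3] y:[11,19] z:[-2,8] -> miss, prune

Visited [0, 1, 3, 9, 11, 6, 5]. Tests: 7 box, 2 leaf. Nearest: P4.

== RESULT ==
7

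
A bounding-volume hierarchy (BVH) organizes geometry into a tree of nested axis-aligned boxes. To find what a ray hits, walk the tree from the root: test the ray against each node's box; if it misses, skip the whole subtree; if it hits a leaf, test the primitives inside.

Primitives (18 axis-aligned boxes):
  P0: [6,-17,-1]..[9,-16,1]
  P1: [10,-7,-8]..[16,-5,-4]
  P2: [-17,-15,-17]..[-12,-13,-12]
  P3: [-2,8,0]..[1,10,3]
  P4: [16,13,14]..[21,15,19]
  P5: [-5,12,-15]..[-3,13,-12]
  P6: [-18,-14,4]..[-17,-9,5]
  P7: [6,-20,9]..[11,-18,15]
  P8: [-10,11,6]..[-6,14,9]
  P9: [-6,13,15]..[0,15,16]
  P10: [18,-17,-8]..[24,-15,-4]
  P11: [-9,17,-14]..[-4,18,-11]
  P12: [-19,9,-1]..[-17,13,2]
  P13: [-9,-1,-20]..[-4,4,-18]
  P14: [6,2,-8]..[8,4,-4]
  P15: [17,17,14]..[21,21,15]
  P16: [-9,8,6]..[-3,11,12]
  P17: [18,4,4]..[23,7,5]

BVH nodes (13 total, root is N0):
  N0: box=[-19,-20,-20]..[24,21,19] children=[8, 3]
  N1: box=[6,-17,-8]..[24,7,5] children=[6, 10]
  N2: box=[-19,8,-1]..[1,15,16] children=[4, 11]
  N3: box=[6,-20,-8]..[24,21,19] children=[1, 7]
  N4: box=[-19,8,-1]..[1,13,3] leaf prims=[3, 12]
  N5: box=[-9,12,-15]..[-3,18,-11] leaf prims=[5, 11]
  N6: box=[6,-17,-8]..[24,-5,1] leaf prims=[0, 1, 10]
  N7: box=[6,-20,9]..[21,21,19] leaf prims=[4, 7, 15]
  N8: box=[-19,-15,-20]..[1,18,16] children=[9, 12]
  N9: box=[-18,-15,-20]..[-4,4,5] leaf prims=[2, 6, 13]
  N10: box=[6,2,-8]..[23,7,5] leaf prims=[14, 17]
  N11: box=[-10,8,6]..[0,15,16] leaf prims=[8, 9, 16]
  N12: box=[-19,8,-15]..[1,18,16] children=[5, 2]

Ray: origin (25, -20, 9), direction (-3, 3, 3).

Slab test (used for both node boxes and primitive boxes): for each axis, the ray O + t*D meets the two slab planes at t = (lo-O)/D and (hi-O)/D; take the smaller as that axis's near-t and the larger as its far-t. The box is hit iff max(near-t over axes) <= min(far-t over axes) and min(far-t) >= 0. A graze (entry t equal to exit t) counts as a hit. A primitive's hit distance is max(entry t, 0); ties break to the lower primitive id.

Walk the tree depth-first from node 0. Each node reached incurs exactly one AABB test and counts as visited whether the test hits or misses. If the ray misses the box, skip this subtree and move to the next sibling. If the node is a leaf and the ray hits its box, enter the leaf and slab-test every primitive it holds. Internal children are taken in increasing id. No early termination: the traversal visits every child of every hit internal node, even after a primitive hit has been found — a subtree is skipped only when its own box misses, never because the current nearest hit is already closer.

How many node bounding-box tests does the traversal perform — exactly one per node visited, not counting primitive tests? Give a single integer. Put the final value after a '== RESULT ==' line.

Trace the traversal:
N0 x:[1/3,44/3] y:[0,41/3] z:[-29/3,10/3] -> hit [1/3,10/3], descend [3, 8]
  N3 x:[1/3,19/3] y:[0,41/3] z:[-17/3,10/3] -> hit [1/3,10/3], descend [1, 7]
    N1 x:[1/3,19/3] y:[1,9] z:[-17/3,-4/3] -> miss, prune
    N7 x:[4/3,19/3] y:[0,41/3] z:[0,10/3] -> hit [4/3,10/3] leaf, test {P4(miss), P7(miss), P15(miss)}
  N8 x:[8,44/3] y:[5/3,38/3] z:[-29/3,7/3] -> miss, prune

Visited [0, 3, 1, 7, 8]. Tests: 5 box, 1 leaf. Nearest: miss.

== RESULT ==
5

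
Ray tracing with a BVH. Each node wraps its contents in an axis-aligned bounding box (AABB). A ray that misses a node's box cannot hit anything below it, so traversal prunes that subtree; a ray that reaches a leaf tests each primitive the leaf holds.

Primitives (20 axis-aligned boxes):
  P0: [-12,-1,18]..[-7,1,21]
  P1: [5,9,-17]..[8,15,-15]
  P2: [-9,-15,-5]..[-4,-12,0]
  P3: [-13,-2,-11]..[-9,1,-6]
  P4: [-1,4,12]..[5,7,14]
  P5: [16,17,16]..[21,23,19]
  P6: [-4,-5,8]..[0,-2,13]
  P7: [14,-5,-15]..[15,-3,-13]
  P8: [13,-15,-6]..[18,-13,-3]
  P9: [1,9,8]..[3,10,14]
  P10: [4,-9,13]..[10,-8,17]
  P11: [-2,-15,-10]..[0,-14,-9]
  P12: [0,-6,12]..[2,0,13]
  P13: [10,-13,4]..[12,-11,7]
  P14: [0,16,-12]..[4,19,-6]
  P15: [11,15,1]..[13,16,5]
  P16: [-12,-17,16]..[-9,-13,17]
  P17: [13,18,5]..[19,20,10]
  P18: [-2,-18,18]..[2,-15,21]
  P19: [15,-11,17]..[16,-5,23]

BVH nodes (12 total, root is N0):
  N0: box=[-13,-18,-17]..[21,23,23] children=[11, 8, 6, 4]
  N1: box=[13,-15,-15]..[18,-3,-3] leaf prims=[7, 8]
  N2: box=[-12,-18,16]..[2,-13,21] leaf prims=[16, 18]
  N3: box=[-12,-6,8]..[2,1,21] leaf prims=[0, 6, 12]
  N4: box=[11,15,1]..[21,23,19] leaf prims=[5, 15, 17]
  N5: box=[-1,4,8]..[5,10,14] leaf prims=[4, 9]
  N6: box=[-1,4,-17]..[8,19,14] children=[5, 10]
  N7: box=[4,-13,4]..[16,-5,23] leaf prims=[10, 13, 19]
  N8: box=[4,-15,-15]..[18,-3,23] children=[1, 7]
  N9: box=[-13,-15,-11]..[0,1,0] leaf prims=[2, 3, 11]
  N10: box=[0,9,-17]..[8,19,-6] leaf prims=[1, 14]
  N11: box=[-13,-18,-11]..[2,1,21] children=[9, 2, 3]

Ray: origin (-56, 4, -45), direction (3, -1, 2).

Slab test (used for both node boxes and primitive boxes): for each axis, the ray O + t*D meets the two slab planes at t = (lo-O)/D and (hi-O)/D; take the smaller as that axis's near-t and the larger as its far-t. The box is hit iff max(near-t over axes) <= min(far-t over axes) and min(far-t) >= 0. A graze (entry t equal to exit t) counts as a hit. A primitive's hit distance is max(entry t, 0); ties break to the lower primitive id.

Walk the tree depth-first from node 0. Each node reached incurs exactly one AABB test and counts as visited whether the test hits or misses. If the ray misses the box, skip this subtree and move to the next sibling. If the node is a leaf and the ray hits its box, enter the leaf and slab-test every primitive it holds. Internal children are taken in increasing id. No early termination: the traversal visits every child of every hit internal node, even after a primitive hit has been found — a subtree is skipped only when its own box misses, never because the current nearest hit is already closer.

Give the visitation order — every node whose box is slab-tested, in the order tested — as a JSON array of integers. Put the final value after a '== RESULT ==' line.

Traverse from the root:
N0 x:[43/3,77/3] y:[-19,22] z:[14,34] -> hit [43/3,22], descend [4, 6, 8, 11]
  N4 x:[67/3,77/3] y:[-19,-11] z:[23,32] -> miss, prune
  N6 x:[55/3,64/3] y:[-15,0] z:[14,59/2] -> miss, prune
  N8 x:[20,74/3] y:[7,19] z:[15,34] -> miss, prune
  N11 x:[43/3,58/3] y:[3,22] z:[17,33] -> hit [17,58/3], descend [2, 3, 9]
    N2 x:[44/3,58/3] y:[17,22] z:[61/2,33] -> miss, prune
    N3 x:[44/3,58/3] y:[3,10] z:[53/2,33] -> miss, prune
    N9 x:[43/3,56/3] y:[3,19] z:[17,45/2] -> hit [17,56/3] leaf, test {P2(miss), P3(miss), P11@t=18}

Visited [0, 4, 6, 8, 11, 2, 3, 9]. Tests: 8 box, 1 leaf. Nearest: P11.

== RESULT ==
[0, 4, 6, 8, 11, 2, 3, 9]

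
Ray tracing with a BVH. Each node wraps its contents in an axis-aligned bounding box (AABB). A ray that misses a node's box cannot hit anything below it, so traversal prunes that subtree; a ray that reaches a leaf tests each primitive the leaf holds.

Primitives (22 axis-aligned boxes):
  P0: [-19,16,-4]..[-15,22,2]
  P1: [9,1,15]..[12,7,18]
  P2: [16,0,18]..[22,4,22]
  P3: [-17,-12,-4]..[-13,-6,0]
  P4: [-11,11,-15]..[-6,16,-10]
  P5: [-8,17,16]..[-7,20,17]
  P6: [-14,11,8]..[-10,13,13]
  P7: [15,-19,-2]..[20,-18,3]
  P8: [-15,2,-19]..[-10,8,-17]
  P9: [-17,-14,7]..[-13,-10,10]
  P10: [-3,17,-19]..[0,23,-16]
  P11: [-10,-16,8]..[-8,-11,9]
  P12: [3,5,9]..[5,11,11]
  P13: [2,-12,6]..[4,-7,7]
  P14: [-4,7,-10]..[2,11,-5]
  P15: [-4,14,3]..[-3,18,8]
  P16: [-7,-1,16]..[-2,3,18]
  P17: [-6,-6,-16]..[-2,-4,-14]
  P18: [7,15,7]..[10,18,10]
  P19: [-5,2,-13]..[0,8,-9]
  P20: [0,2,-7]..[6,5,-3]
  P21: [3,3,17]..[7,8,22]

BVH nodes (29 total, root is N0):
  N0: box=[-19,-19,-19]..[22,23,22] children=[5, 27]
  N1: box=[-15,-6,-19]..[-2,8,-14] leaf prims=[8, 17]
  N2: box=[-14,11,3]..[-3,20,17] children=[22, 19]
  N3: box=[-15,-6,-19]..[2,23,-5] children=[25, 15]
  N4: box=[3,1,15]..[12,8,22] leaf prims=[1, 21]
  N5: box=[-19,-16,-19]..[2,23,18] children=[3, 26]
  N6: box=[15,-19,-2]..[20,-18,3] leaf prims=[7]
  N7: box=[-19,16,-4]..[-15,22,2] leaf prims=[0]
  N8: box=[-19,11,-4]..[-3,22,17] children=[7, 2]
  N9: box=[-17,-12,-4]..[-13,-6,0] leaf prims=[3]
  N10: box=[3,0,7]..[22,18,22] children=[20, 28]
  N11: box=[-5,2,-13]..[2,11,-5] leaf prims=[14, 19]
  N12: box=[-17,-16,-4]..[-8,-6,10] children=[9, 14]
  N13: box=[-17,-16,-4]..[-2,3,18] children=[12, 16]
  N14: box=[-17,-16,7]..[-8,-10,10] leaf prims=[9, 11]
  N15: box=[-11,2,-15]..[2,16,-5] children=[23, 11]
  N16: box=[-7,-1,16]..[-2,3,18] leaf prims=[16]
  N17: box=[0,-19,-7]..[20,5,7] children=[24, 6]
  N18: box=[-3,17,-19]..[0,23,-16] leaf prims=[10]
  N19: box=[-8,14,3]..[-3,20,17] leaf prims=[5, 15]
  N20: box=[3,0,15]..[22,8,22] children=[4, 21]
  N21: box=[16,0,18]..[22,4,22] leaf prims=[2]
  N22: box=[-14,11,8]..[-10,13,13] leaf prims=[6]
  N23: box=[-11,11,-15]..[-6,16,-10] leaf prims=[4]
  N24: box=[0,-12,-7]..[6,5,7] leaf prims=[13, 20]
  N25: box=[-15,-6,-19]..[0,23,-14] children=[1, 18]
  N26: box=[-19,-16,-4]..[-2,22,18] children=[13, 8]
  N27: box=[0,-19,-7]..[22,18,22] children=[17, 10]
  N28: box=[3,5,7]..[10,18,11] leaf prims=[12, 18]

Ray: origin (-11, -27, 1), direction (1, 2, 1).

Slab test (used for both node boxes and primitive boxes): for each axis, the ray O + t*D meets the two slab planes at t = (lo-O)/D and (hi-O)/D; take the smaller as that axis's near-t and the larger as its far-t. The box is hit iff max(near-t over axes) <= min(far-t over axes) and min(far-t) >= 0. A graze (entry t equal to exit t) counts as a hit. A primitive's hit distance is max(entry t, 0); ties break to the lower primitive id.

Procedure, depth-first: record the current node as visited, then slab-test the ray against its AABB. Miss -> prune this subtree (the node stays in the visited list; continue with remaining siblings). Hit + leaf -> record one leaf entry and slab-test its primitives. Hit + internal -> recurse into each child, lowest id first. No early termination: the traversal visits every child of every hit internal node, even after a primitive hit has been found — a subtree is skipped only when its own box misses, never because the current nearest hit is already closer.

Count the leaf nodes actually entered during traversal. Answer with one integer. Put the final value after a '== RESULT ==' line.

Walk:
N0 x:[-8,33] y:[4,25] z:[-20,21] -> hit [4,21], descend [5, 27]
  N5 x:[-8,13] y:[11/2,25] z:[-20,17] -> hit [11/2,13], descend [3, 26]
    N3 x:[-4,13] y:[21/2,25] z:[-20,-6] -> miss, prune
    N26 x:[-8,9] y:[11/2,49/2] z:[-5,17] -> hit [11/2,9], descend [8, 13]
      N8 x:[-8,8] y:[19,49/2] z:[-5,16] -> miss, prune
      N13 x:[-6,9] y:[11/2,15] z:[-5,17] -> hit [11/2,9], descend [12, 16]
        N12 x:[-6,3] y:[11/2,21/2] z:[-5,9] -> miss, prune
        N16 x:[4,9] y:[13,15] z:[15,17] -> miss, prune
  N27 x:[11,33] y:[4,45/2] z:[-8,21] -> hit [11,21], descend [10, 17]
    N10 x:[14,33] y:[27/2,45/2] z:[6,21] -> hit [14,21], descend [20, 28]
      N20 x:[14,33] y:[27/2,35/2] z:[14,21] -> hit [14,35/2], descend [4, 21]
        N4 x:[14,23] y:[14,35/2] z:[14,21] -> hit [14,35/2] leaf, test {P1(miss), P21@t=16}
        N21 x:[27,33] y:[27/2,31/2] z:[17,21] -> miss, prune
      N28 x:[14,21] y:[16,45/2] z:[6,10] -> miss, prune
    N17 x:[11,31] y:[4,16] z:[-8,6] -> miss, prune

Summary -> nodes [0, 5, 3, 26, 8, 13, 12, 16, 27, 10, 20, 4, 21, 28, 17]; box-tests=15; leaf-entries=1; first=P21

== RESULT ==
1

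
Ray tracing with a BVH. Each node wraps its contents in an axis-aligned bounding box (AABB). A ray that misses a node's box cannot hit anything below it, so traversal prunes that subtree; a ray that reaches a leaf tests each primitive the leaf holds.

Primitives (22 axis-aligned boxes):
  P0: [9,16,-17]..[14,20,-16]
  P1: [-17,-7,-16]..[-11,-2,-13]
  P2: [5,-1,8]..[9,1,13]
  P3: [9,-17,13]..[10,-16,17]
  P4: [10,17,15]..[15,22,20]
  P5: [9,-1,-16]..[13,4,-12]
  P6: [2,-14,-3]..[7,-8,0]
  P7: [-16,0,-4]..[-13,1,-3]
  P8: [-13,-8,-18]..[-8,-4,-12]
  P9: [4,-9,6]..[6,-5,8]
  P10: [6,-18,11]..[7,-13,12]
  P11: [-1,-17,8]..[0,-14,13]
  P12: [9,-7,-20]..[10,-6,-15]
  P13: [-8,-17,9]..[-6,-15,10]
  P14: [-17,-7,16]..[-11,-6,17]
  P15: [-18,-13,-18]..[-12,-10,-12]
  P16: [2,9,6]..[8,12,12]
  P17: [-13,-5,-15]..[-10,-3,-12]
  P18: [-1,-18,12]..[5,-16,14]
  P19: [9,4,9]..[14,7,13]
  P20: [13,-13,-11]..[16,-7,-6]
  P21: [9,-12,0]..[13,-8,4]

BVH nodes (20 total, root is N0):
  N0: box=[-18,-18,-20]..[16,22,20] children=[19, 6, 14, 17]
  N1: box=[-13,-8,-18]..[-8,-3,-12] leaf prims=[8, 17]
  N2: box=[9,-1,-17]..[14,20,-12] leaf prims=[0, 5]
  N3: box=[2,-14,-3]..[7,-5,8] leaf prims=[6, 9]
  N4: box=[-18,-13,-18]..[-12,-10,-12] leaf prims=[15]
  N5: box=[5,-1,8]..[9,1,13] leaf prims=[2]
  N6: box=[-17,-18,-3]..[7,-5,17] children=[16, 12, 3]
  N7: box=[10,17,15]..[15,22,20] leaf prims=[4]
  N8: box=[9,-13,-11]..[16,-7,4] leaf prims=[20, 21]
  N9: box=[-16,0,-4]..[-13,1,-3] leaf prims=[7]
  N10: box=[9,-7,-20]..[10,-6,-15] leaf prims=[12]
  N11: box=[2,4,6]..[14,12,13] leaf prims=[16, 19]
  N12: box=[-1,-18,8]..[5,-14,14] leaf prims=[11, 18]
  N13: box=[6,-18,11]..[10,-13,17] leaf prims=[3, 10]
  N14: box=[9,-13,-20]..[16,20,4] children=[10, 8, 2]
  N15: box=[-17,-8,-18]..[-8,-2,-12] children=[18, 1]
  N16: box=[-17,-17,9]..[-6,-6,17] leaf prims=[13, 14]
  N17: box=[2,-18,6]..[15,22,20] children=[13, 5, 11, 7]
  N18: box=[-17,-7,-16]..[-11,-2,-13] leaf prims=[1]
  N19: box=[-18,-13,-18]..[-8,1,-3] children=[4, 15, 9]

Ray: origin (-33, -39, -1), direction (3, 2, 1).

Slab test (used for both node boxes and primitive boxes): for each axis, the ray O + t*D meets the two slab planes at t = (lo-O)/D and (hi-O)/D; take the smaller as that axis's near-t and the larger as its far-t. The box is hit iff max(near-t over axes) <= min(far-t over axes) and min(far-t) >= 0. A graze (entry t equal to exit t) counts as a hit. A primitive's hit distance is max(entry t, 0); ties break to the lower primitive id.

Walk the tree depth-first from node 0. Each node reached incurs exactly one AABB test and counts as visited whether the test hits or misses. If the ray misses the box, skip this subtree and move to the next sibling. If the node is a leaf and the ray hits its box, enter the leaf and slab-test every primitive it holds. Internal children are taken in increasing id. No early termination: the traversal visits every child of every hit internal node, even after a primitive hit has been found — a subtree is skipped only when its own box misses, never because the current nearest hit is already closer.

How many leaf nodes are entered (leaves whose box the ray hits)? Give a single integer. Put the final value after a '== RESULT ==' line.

Trace the traversal:
N0 x:[5,49/3] y:[21/2,61/2] z:[-19,21] -> hit [21/2,49/3], descend [6, 14, 17, 19]
  N6 x:[16/3,40/3] y:[21/2,17] z:[-2,18] -> hit [21/2,40/3], descend [3, 12, 16]
    N3 x:[35/3,40/3] y:[25/2,17] z:[-2,9] -> miss, prune
    N12 x:[32/3,38/3] y:[21/2,25/2] z:[9,15] -> hit [32/3,25/2] leaf, test {P11@t=11, P18(miss)}
    N16 x:[16/3,9] y:[11,33/2] z:[10,18] -> miss, prune
  N14 x:[14,49/3] y:[13,59/2] z:[-19,5] -> miss, prune
  N17 x:[35/3,16] y:[21/2,61/2] z:[7,21] -> hit [35/3,16], descend [5, 7, 11, 13]
    N5 x:[38/3,14] y:[19,20] z:[9,14] -> miss, prune
    N7 x:[43/3,16] y:[28,61/2] z:[16,21] -> miss, prune
    N11 x:[35/3,47/3] y:[43/2,51/2] z:[7,14] -> miss, prune
    N13 x:[13,43/3] y:[21/2,13] z:[12,18] -> hit [13,13] leaf, test {P3(miss), P10@t=13}
  N19 x:[5,25/3] y:[13,20] z:[-17,-2] -> miss, prune

Summary -> nodes [0, 6, 3, 12, 16, 14, 17, 5, 7, 11, 13, 19]; box-tests=12; leaf-entries=2; first=P11

== RESULT ==
2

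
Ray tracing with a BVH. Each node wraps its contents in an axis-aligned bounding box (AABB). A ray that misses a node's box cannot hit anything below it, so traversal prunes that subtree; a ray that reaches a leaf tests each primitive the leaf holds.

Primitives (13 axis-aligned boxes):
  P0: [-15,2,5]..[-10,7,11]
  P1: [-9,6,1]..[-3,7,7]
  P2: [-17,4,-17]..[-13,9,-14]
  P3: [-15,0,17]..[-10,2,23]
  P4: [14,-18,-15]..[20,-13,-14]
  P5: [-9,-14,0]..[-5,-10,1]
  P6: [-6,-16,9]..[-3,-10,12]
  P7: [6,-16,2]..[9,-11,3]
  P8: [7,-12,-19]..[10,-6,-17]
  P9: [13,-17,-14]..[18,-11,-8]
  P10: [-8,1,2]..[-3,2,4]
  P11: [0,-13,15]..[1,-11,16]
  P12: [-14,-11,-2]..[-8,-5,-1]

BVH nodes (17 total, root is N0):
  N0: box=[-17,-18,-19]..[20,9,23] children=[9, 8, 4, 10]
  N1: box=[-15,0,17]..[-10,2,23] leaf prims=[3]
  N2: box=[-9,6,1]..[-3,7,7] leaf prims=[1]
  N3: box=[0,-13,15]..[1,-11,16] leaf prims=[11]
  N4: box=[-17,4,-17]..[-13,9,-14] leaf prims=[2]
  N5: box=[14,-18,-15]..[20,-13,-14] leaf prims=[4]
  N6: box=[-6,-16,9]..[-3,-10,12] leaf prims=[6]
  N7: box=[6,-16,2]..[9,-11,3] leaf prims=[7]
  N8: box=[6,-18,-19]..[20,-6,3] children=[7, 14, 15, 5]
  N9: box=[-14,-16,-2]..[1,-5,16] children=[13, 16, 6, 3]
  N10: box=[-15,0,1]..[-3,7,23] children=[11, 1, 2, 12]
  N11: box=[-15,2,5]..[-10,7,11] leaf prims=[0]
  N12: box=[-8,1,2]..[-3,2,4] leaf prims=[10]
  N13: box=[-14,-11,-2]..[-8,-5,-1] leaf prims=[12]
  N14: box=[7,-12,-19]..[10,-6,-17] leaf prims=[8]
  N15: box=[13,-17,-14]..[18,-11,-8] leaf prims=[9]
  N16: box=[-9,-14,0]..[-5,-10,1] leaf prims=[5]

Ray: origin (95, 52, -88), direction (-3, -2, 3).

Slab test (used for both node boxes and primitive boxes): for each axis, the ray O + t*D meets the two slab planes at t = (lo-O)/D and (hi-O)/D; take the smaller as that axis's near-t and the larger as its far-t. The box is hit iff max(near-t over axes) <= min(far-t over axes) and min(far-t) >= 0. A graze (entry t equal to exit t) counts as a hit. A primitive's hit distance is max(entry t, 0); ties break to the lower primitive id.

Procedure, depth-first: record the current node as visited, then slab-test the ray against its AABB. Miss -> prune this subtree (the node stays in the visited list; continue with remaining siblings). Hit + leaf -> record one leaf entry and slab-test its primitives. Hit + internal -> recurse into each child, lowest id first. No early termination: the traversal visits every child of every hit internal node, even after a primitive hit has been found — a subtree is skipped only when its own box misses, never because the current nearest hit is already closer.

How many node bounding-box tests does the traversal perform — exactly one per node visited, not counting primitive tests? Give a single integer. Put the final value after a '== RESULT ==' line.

Walk:
N0 x:[25,112/3] y:[43/2,35] z:[23,37] -> hit [25,35], descend [4, 8, 9, 10]
  N4 x:[36,112/3] y:[43/2,24] z:[71/3,74/3] -> miss, prune
  N8 x:[25,89/3] y:[29,35] z:[23,91/3] -> hit [29,89/3], descend [5, 7, 14, 15]
    N5 x:[25,27] y:[65/2,35] z:[73/3,74/3] -> miss, prune
    N7 x:[86/3,89/3] y:[63/2,34] z:[30,91/3] -> miss, prune
    N14 x:[85/3,88/3] y:[29,32] z:[23,71/3] -> miss, prune
    N15 x:[77/3,82/3] y:[63/2,69/2] z:[74/3,80/3] -> miss, prune
  N9 x:[94/3,109/3] y:[57/2,34] z:[86/3,104/3] -> hit [94/3,34], descend [3, 6, 13, 16]
    N3 x:[94/3,95/3] y:[63/2,65/2] z:[103/3,104/3] -> miss, prune
    N6 x:[98/3,101/3] y:[31,34] z:[97/3,100/3] -> hit [98/3,100/3] leaf, test {P6@t=98/3}
    N13 x:[103/3,109/3] y:[57/2,63/2] z:[86/3,29] -> miss, prune
    N16 x:[100/3,104/3] y:[31,33] z:[88/3,89/3] -> miss, prune
  N10 x:[98/3,110/3] y:[45/2,26] z:[89/3,37] -> miss, prune

13 AABB tests over nodes [0, 4, 8, 5, 7, 14, 15, 9, 3, 6, 13, 16, 10]; 1 leaf entered; closest P6.

== RESULT ==
13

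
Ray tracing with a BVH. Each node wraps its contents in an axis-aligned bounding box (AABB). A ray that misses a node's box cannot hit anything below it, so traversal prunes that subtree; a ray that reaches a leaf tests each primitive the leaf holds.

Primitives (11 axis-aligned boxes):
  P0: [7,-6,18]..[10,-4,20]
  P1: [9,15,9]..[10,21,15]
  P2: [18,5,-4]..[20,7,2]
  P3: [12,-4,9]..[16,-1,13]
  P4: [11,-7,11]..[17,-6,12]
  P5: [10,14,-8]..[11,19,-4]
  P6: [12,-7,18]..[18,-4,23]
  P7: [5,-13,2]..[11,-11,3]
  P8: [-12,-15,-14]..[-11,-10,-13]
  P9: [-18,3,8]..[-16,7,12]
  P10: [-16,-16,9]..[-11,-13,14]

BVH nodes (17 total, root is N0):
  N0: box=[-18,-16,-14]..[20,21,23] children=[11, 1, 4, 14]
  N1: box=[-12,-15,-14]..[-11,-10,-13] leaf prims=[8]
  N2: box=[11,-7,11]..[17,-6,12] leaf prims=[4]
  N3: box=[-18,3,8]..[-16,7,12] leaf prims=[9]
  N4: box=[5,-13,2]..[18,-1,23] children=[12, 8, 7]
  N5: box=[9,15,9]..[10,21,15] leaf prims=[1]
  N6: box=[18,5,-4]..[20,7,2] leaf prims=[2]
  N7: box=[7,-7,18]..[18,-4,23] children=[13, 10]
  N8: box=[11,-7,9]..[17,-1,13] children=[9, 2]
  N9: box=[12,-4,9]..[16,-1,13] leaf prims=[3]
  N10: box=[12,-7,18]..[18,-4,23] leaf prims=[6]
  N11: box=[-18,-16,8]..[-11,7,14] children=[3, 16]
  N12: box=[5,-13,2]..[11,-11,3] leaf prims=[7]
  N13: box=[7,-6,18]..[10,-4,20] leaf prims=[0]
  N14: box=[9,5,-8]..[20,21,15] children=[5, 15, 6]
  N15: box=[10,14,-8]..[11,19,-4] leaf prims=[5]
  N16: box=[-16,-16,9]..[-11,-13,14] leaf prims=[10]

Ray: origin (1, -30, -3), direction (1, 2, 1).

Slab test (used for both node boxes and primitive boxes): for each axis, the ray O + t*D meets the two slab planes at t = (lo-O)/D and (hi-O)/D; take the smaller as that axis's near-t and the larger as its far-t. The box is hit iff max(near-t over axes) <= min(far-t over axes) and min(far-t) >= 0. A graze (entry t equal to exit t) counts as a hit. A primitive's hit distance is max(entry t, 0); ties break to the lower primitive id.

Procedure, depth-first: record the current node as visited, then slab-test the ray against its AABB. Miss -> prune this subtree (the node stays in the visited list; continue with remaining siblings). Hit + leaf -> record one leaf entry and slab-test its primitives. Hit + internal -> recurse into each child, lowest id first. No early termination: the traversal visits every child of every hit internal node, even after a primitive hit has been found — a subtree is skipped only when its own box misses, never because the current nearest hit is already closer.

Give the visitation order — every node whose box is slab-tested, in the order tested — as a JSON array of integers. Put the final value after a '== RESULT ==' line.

Trace the traversal:
N0 x:[-19,19] y:[7,51/2] z:[-11,26] -> hit [7,19], descend [1, 4, 11, 14]
  N1 x:[-13,-12] y:[15/2,10] z:[-11,-10] -> miss, prune
  N4 x:[4,17] y:[17/2,29/2] z:[5,26] -> hit [17/2,29/2], descend [7, 8, 12]
    N7 x:[6,17] y:[23/2,13] z:[21,26] -> miss, prune
    N8 x:[10,16] y:[23/2,29/2] z:[12,16] -> hit [12,29/2], descend [2, 9]
      N2 x:[10,16] y:[23/2,12] z:[14,15] -> miss, prune
      N9 x:[11,15] y:[13,29/2] z:[12,16] -> hit [13,29/2] leaf, test {P3@t=13}
    N12 x:[4,10] y:[17/2,19/2] z:[5,6] -> miss, prune
  N11 x:[-19,-12] y:[7,37/2] z:[11,17] -> miss, prune
  N14 x:[8,19] y:[35/2,51/2] z:[-5,18] -> hit [35/2,18], descend [5, 6, 15]
    N5 x:[8,9] y:[45/2,51/2] z:[12,18] -> miss, prune
    N6 x:[17,19] y:[35/2,37/2] z:[-1,5] -> miss, prune
    N15 x:[9,10] y:[22,49/2] z:[-5,-1] -> miss, prune

13 AABB tests over nodes [0, 1, 4, 7, 8, 2, 9, 12, 11, 14, 5, 6, 15]; 1 leaf entered; closest P3.

== RESULT ==
[0, 1, 4, 7, 8, 2, 9, 12, 11, 14, 5, 6, 15]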